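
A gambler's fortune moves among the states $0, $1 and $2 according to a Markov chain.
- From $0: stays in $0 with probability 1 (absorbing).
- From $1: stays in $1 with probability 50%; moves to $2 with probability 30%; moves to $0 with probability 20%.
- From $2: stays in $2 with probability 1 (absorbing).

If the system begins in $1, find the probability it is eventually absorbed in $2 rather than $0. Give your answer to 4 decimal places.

0.6000

Let h(s) be the probability of absorption at $2 starting from transient state s. Then h($2) = 1 and h($0) = 0. By first-step analysis:
h($1) = 0.2·0 + 0.5·h($1) + 0.3·1
Solving: h($1) = 0.6000.
Starting from $1, the probability is 0.6000.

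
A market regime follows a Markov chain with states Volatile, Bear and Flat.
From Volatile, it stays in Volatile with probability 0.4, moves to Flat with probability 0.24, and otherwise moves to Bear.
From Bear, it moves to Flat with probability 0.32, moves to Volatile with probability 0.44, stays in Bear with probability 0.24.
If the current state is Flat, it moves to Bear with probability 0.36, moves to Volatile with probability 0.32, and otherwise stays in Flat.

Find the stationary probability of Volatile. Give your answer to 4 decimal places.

0.3898

Let the stationary distribution be π with π = πP and π_1 + π_2 + π_3 = 1.
π_1 = 0.4·π_1 + 0.44·π_2 + 0.32·π_3
π_2 = 0.36·π_1 + 0.24·π_2 + 0.36·π_3
Solving with the normalization constraint gives π = (0.3898, 0.3214, 0.2888).
So the stationary probability of Volatile is 0.3898.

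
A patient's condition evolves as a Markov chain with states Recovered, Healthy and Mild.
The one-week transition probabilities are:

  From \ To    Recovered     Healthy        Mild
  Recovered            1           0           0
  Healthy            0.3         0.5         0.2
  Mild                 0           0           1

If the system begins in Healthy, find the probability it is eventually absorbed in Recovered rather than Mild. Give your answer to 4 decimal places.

0.6000

Let h(s) be the probability of absorption at Recovered starting from transient state s. Then h(Recovered) = 1 and h(Mild) = 0. By first-step analysis:
h(Healthy) = 0.3·1 + 0.5·h(Healthy) + 0.2·0
Solving: h(Healthy) = 0.6000.
Starting from Healthy, the probability is 0.6000.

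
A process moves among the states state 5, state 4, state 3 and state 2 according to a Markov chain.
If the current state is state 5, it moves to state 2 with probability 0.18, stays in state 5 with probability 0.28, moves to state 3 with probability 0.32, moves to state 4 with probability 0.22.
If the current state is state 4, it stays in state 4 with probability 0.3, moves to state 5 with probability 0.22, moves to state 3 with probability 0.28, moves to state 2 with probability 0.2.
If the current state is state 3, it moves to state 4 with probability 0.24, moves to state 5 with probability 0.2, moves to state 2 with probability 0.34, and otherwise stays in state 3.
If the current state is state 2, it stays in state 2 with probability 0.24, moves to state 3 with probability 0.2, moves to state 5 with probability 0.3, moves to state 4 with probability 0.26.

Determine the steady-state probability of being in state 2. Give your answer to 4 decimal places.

0.2404

Let the stationary distribution be π with π = πP and π_1 + π_2 + π_3 + π_4 = 1.
π_1 = 0.28·π_1 + 0.22·π_2 + 0.2·π_3 + 0.3·π_4
π_2 = 0.22·π_1 + 0.3·π_2 + 0.24·π_3 + 0.26·π_4
π_3 = 0.32·π_1 + 0.28·π_2 + 0.22·π_3 + 0.2·π_4
Solving with the normalization constraint gives π = (0.2491, 0.2551, 0.2554, 0.2404).
So the stationary probability of state 2 is 0.2404.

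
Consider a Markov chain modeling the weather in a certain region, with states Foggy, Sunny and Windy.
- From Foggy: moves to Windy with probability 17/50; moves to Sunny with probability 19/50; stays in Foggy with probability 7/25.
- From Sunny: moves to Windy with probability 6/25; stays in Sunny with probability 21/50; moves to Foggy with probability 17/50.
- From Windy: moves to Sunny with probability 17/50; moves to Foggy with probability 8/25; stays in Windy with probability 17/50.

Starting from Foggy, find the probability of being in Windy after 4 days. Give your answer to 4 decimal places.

Propagate the distribution vector 4 days from Foggy.
After 0 days: (1.0000, 0.0000, 0.0000)
After 1 day: (0.2800, 0.3800, 0.3400)
After 2 days: (0.3164, 0.3816, 0.3020)
After 3 days: (0.3150, 0.3832, 0.3018)
After 4 days: (0.3151, 0.3833, 0.3017)
P(in Windy after 4 days) = 0.3017

0.3017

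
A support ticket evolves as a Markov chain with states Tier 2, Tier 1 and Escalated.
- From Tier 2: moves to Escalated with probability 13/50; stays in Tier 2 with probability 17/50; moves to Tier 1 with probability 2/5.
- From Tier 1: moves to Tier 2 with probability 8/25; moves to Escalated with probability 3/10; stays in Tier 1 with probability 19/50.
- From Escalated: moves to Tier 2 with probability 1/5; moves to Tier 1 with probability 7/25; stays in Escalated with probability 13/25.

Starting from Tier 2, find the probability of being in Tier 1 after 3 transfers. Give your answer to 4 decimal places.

Propagate the distribution vector 3 transfers from Tier 2.
After 0 transfers: (1.0000, 0.0000, 0.0000)
After 1 transfer: (0.3400, 0.4000, 0.2600)
After 2 transfers: (0.2956, 0.3608, 0.3436)
After 3 transfers: (0.2847, 0.3516, 0.3638)
P(in Tier 1 after 3 transfers) = 0.3516

0.3516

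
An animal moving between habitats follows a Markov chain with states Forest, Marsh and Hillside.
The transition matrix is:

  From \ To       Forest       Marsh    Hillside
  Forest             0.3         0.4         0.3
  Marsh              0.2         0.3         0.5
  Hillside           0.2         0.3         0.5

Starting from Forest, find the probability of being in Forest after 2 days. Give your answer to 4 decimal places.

Sum over the intermediate state after 1 day:
P = P(Forest→Forest)·P(Forest→Forest) + P(Forest→Marsh)·P(Marsh→Forest) + P(Forest→Hillside)·P(Hillside→Forest)
  = 0.3×0.3 + 0.4×0.2 + 0.3×0.2
  = 0.0900 + 0.0800 + 0.0600 = 0.2300

0.2300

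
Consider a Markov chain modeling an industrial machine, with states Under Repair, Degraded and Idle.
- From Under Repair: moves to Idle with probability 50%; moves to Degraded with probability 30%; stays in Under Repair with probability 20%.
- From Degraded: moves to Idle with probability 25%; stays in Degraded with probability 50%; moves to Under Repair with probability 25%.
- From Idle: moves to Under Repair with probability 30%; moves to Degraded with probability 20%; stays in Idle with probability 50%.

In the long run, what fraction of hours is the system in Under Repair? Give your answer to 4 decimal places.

0.2581

Let the stationary distribution be π with π = πP and π_1 + π_2 + π_3 = 1.
π_1 = 0.2·π_1 + 0.25·π_2 + 0.3·π_3
π_2 = 0.3·π_1 + 0.5·π_2 + 0.2·π_3
Solving with the normalization constraint gives π = (0.2581, 0.3226, 0.4194).
So the stationary probability of Under Repair is 0.2581.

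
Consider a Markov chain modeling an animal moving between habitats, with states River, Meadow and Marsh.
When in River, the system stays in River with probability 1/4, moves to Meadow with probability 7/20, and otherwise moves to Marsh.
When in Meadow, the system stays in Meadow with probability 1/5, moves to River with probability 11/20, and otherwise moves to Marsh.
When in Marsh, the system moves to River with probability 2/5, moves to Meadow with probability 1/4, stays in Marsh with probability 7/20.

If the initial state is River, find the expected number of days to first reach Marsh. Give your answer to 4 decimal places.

Let t(s) be the expected number of days to first reach Marsh from state s, with t(Marsh) = 0. Conditioning on the first day:
t(River) = 1 + 0.25·t(River) + 0.35·t(Meadow)
t(Meadow) = 1 + 0.55·t(River) + 0.2·t(Meadow)
Solving: t(River) = 2.8221, t(Meadow) = 3.1902.
Expected days from River to Marsh: 2.8221.

2.8221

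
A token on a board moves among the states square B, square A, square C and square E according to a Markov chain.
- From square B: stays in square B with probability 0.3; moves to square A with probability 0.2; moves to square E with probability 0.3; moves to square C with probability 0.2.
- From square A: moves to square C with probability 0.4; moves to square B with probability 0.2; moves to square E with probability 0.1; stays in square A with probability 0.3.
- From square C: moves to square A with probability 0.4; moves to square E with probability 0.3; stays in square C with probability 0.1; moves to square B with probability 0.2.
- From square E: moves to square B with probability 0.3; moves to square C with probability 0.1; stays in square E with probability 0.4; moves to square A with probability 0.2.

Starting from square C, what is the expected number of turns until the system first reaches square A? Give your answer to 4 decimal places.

Let t(s) be the expected number of turns to first reach square A from state s, with t(square A) = 0. Conditioning on the first turn:
t(square B) = 1 + 0.3·t(square B) + 0.2·t(square C) + 0.3·t(square E)
t(square C) = 1 + 0.2·t(square B) + 0.1·t(square C) + 0.3·t(square E)
t(square E) = 1 + 0.3·t(square B) + 0.1·t(square C) + 0.4·t(square E)
Solving: t(square B) = 4.3421, t(square C) = 3.5526, t(square E) = 4.4298.
Expected turns from square C to square A: 3.5526.

3.5526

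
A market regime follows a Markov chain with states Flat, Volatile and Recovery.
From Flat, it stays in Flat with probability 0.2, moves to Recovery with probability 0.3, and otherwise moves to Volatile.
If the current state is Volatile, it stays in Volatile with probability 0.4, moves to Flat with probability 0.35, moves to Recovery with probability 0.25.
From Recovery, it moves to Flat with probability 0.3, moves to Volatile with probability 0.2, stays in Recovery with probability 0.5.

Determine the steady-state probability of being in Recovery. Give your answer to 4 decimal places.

0.3526

Let the stationary distribution be π with π = πP and π_1 + π_2 + π_3 = 1.
π_1 = 0.2·π_1 + 0.35·π_2 + 0.3·π_3
π_2 = 0.5·π_1 + 0.4·π_2 + 0.2·π_3
Solving with the normalization constraint gives π = (0.2890, 0.3584, 0.3526).
So the stationary probability of Recovery is 0.3526.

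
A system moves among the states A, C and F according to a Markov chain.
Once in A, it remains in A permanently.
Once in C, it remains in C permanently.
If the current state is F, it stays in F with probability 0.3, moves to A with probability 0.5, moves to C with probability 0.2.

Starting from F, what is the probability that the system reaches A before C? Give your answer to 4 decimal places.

0.7143

Let h(s) be the probability of absorption at A starting from transient state s. Then h(A) = 1 and h(C) = 0. By first-step analysis:
h(F) = 0.5·1 + 0.2·0 + 0.3·h(F)
Solving: h(F) = 0.7143.
Starting from F, the probability is 0.7143.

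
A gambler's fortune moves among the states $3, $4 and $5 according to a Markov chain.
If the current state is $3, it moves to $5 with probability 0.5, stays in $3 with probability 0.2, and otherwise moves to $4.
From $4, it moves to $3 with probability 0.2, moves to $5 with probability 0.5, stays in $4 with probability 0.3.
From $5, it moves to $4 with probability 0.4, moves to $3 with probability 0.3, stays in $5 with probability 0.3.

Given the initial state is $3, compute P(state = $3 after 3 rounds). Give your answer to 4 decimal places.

Propagate the distribution vector 3 rounds from $3.
After 0 rounds: (1.0000, 0.0000, 0.0000)
After 1 round: (0.2000, 0.3000, 0.5000)
After 2 rounds: (0.2500, 0.3500, 0.4000)
After 3 rounds: (0.2400, 0.3400, 0.4200)
P(in $3 after 3 rounds) = 0.2400

0.2400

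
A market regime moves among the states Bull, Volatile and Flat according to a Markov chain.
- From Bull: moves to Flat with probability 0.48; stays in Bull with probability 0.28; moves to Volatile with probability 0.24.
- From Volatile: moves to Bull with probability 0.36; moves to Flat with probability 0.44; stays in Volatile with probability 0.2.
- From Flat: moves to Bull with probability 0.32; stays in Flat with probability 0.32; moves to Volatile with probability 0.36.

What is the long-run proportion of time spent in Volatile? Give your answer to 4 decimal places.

Let the stationary distribution be π with π = πP and π_1 + π_2 + π_3 = 1.
π_1 = 0.28·π_1 + 0.36·π_2 + 0.32·π_3
π_2 = 0.24·π_1 + 0.2·π_2 + 0.36·π_3
Solving with the normalization constraint gives π = (0.3184, 0.2774, 0.4042).
So the stationary probability of Volatile is 0.2774.

0.2774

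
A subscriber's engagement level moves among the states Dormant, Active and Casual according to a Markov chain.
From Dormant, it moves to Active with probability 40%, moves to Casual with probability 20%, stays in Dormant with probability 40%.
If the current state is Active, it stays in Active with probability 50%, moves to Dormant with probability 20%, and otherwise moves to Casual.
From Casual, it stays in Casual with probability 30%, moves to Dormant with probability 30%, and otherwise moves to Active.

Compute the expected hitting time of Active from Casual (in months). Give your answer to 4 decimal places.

2.5000

Let t(s) be the expected number of months to first reach Active from state s, with t(Active) = 0. Conditioning on the first month:
t(Dormant) = 1 + 0.4·t(Dormant) + 0.2·t(Casual)
t(Casual) = 1 + 0.3·t(Dormant) + 0.3·t(Casual)
Solving: t(Dormant) = 2.5000, t(Casual) = 2.5000.
Expected months from Casual to Active: 2.5000.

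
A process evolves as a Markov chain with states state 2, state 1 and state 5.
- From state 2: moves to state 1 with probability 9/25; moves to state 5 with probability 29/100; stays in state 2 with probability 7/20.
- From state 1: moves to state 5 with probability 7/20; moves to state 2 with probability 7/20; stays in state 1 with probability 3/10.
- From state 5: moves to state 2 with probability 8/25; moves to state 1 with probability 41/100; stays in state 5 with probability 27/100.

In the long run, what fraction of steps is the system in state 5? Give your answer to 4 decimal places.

Let the stationary distribution be π with π = πP and π_1 + π_2 + π_3 = 1.
π_1 = 0.35·π_1 + 0.35·π_2 + 0.32·π_3
π_2 = 0.36·π_1 + 0.3·π_2 + 0.41·π_3
Solving with the normalization constraint gives π = (0.3408, 0.3540, 0.3051).
So the stationary probability of state 5 is 0.3051.

0.3051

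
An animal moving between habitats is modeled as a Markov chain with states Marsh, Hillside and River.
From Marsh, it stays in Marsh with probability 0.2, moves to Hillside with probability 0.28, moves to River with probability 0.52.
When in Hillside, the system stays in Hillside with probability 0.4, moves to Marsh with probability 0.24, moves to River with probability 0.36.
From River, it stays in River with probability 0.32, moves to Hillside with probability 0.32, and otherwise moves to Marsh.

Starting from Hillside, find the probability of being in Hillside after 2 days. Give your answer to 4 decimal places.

Sum over the intermediate state after 1 day:
P = P(Hillside→Marsh)·P(Marsh→Hillside) + P(Hillside→Hillside)·P(Hillside→Hillside) + P(Hillside→River)·P(River→Hillside)
  = 0.24×0.28 + 0.4×0.4 + 0.36×0.32
  = 0.0672 + 0.1600 + 0.1152 = 0.3424

0.3424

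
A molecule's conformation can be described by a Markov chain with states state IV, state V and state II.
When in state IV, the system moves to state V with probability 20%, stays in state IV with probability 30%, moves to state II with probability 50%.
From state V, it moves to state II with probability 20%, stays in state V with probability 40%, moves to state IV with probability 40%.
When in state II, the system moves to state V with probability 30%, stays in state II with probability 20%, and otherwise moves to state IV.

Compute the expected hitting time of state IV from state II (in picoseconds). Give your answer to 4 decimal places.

2.1429

Let t(s) be the expected number of picoseconds to first reach state IV from state s, with t(state IV) = 0. Conditioning on the first picosecond:
t(state V) = 1 + 0.4·t(state V) + 0.2·t(state II)
t(state II) = 1 + 0.3·t(state V) + 0.2·t(state II)
Solving: t(state V) = 2.3810, t(state II) = 2.1429.
Expected picoseconds from state II to state IV: 2.1429.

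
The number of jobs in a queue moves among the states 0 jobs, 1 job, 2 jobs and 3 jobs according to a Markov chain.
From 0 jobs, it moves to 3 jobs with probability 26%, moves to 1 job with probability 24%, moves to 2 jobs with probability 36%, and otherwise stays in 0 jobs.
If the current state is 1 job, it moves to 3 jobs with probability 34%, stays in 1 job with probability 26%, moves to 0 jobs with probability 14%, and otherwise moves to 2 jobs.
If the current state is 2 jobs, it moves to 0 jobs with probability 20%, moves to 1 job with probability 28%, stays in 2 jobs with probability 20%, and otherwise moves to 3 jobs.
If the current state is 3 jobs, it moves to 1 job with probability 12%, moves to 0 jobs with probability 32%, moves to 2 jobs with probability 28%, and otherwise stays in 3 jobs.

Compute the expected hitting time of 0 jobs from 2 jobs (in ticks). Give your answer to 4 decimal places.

Let t(s) be the expected number of ticks to first reach 0 jobs from state s, with t(0 jobs) = 0. Conditioning on the first tick:
t(1 job) = 1 + 0.26·t(1 job) + 0.26·t(2 jobs) + 0.34·t(3 jobs)
t(2 jobs) = 1 + 0.28·t(1 job) + 0.2·t(2 jobs) + 0.32·t(3 jobs)
t(3 jobs) = 1 + 0.12·t(1 job) + 0.28·t(2 jobs) + 0.28·t(3 jobs)
Solving: t(1 job) = 4.7179, t(2 jobs) = 4.4661, t(3 jobs) = 3.9120.
Expected ticks from 2 jobs to 0 jobs: 4.4661.

4.4661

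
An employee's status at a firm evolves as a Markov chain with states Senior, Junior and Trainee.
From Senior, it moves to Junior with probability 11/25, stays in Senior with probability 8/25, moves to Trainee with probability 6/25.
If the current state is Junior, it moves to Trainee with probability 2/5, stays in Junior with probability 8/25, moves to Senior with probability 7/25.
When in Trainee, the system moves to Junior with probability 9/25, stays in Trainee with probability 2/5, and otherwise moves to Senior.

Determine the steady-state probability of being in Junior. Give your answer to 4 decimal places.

0.3674

Let the stationary distribution be π with π = πP and π_1 + π_2 + π_3 = 1.
π_1 = 0.32·π_1 + 0.28·π_2 + 0.24·π_3
π_2 = 0.44·π_1 + 0.32·π_2 + 0.36·π_3
Solving with the normalization constraint gives π = (0.2768, 0.3674, 0.3557).
So the stationary probability of Junior is 0.3674.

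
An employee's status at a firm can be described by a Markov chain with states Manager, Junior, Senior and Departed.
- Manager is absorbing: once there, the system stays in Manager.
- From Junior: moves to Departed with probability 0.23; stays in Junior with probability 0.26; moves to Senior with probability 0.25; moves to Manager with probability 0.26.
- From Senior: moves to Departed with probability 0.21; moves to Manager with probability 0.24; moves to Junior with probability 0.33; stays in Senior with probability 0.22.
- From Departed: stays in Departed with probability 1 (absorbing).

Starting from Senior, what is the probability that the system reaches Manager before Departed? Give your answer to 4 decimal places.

Let h(s) be the probability of absorption at Manager starting from transient state s. Then h(Manager) = 1 and h(Departed) = 0. By first-step analysis:
h(Junior) = 0.26·1 + 0.26·h(Junior) + 0.25·h(Senior) + 0.23·0
h(Senior) = 0.24·1 + 0.33·h(Junior) + 0.22·h(Senior) + 0.21·0
Solving: h(Junior) = 0.5312, h(Senior) = 0.5324.
Starting from Senior, the probability is 0.5324.

0.5324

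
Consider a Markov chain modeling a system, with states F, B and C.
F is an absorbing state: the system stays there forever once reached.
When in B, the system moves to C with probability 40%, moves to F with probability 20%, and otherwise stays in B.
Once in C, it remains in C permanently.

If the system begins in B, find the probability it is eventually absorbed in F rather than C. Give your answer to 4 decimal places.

Let h(s) be the probability of absorption at F starting from transient state s. Then h(F) = 1 and h(C) = 0. By first-step analysis:
h(B) = 0.2·1 + 0.4·h(B) + 0.4·0
Solving: h(B) = 0.3333.
Starting from B, the probability is 0.3333.

0.3333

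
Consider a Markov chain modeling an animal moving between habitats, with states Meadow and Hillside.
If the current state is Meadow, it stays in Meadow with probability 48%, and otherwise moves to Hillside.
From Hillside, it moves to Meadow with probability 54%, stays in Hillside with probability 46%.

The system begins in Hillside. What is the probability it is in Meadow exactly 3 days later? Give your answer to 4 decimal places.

Propagate the distribution vector 3 days from Hillside.
After 0 days: (0.0000, 1.0000)
After 1 day: (0.5400, 0.4600)
After 2 days: (0.5076, 0.4924)
After 3 days: (0.5095, 0.4905)
P(in Meadow after 3 days) = 0.5095

0.5095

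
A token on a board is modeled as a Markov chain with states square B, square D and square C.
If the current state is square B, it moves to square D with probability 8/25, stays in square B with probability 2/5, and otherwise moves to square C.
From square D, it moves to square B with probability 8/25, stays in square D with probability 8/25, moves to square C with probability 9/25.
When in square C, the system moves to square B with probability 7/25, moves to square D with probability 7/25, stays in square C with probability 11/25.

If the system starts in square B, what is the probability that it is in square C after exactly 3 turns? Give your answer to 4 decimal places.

0.3608

Propagate the distribution vector 3 turns from square B.
After 0 turns: (1.0000, 0.0000, 0.0000)
After 1 turn: (0.4000, 0.3200, 0.2800)
After 2 turns: (0.3408, 0.3088, 0.3504)
After 3 turns: (0.3332, 0.3060, 0.3608)
P(in square C after 3 turns) = 0.3608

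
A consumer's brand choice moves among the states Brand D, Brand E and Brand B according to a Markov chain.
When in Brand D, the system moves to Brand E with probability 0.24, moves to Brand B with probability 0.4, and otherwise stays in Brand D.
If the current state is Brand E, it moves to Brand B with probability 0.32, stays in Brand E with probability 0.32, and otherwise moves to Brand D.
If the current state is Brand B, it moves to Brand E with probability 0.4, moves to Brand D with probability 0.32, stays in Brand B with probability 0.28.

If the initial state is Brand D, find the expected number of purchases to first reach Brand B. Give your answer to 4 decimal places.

2.6376

Let t(s) be the expected number of purchases to first reach Brand B from state s, with t(Brand B) = 0. Conditioning on the first purchase:
t(Brand D) = 1 + 0.36·t(Brand D) + 0.24·t(Brand E)
t(Brand E) = 1 + 0.36·t(Brand D) + 0.32·t(Brand E)
Solving: t(Brand D) = 2.6376, t(Brand E) = 2.8670.
Expected purchases from Brand D to Brand B: 2.6376.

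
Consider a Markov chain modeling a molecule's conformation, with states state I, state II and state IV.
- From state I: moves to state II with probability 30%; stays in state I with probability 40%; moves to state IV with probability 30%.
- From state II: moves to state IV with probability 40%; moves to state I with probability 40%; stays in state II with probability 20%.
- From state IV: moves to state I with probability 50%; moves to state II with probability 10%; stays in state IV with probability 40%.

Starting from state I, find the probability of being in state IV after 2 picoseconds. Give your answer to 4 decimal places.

0.3600

Sum over the intermediate state after 1 picosecond:
P = P(state I→state I)·P(state I→state IV) + P(state I→state II)·P(state II→state IV) + P(state I→state IV)·P(state IV→state IV)
  = 0.4×0.3 + 0.3×0.4 + 0.3×0.4
  = 0.1200 + 0.1200 + 0.1200 = 0.3600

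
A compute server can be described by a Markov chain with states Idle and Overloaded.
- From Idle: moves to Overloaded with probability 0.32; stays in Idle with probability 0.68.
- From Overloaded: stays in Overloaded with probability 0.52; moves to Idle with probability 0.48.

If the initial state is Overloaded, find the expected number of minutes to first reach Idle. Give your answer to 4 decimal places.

2.0833

Let t(s) be the expected number of minutes to first reach Idle from state s, with t(Idle) = 0. Conditioning on the first minute:
t(Overloaded) = 1 + 0.52·t(Overloaded)
Solving: t(Overloaded) = 2.0833.
Expected minutes from Overloaded to Idle: 2.0833.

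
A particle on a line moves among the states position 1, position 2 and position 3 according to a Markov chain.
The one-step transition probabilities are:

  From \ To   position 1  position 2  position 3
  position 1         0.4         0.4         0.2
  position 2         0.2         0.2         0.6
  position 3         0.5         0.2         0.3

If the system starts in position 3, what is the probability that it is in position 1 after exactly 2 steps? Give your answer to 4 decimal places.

0.3900

Sum over the intermediate state after 1 step:
P = P(position 3→position 1)·P(position 1→position 1) + P(position 3→position 2)·P(position 2→position 1) + P(position 3→position 3)·P(position 3→position 1)
  = 0.5×0.4 + 0.2×0.2 + 0.3×0.5
  = 0.2000 + 0.0400 + 0.1500 = 0.3900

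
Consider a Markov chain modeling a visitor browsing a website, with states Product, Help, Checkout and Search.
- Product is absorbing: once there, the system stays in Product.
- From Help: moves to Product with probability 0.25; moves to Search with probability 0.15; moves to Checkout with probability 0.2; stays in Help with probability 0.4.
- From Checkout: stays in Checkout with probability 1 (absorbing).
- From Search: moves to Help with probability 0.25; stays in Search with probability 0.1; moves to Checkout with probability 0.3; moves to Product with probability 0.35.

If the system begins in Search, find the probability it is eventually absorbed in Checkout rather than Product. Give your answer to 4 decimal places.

0.4577

Let h(s) be the probability of absorption at Checkout starting from transient state s. Then h(Checkout) = 1 and h(Product) = 0. By first-step analysis:
h(Help) = 0.25·0 + 0.4·h(Help) + 0.2·1 + 0.15·h(Search)
h(Search) = 0.35·0 + 0.25·h(Help) + 0.3·1 + 0.1·h(Search)
Solving: h(Help) = 0.4478, h(Search) = 0.4577.
Starting from Search, the probability is 0.4577.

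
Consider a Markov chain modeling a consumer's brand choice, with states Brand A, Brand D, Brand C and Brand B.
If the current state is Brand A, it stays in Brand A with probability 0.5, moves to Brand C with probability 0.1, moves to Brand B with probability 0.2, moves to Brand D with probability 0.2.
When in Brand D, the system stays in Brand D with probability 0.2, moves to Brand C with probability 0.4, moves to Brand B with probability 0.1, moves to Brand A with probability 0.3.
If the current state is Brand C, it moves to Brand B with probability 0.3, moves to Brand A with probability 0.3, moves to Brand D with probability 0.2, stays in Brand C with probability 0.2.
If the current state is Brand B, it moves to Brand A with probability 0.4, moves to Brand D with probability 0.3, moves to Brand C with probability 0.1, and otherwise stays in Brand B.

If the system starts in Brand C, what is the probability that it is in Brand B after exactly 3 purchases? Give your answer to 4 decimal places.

Propagate the distribution vector 3 purchases from Brand C.
After 0 purchases: (0.0000, 0.0000, 1.0000, 0.0000)
After 1 purchase: (0.3000, 0.2000, 0.2000, 0.3000)
After 2 purchases: (0.3900, 0.2300, 0.1800, 0.2000)
After 3 purchases: (0.3980, 0.2200, 0.1870, 0.1950)
P(in Brand B after 3 purchases) = 0.1950

0.1950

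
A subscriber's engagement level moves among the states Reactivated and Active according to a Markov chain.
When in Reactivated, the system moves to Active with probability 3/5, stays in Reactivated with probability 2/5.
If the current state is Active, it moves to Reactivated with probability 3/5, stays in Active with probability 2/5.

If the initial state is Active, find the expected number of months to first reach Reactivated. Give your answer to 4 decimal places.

1.6667

Let t(s) be the expected number of months to first reach Reactivated from state s, with t(Reactivated) = 0. Conditioning on the first month:
t(Active) = 1 + 0.4·t(Active)
Solving: t(Active) = 1.6667.
Expected months from Active to Reactivated: 1.6667.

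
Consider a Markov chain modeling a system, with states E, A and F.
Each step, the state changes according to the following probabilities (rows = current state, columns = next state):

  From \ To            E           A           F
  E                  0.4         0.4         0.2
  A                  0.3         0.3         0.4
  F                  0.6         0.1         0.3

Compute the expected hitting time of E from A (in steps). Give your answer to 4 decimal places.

Let t(s) be the expected number of steps to first reach E from state s, with t(E) = 0. Conditioning on the first step:
t(A) = 1 + 0.3·t(A) + 0.4·t(F)
t(F) = 1 + 0.1·t(A) + 0.3·t(F)
Solving: t(A) = 2.4444, t(F) = 1.7778.
Expected steps from A to E: 2.4444.

2.4444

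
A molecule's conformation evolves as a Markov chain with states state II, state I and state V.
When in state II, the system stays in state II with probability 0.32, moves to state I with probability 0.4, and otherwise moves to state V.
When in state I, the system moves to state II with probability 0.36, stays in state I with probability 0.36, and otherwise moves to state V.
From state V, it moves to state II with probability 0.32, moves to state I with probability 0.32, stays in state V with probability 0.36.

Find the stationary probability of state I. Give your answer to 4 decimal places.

Let the stationary distribution be π with π = πP and π_1 + π_2 + π_3 = 1.
π_1 = 0.32·π_1 + 0.36·π_2 + 0.32·π_3
π_2 = 0.4·π_1 + 0.36·π_2 + 0.32·π_3
Solving with the normalization constraint gives π = (0.3344, 0.3612, 0.3043).
So the stationary probability of state I is 0.3612.

0.3612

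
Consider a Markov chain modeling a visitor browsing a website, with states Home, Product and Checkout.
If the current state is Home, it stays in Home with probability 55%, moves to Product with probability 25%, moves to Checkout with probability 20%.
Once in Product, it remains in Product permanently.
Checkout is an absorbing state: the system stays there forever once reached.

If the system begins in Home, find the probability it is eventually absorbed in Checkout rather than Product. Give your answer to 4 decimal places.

Let h(s) be the probability of absorption at Checkout starting from transient state s. Then h(Checkout) = 1 and h(Product) = 0. By first-step analysis:
h(Home) = 0.55·h(Home) + 0.25·0 + 0.2·1
Solving: h(Home) = 0.4444.
Starting from Home, the probability is 0.4444.

0.4444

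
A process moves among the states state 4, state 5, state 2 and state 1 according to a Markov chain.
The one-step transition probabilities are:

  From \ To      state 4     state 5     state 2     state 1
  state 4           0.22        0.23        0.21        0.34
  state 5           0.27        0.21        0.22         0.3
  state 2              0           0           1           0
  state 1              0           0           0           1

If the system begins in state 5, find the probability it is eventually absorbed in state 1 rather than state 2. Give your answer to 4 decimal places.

0.5880

Let h(s) be the probability of absorption at state 1 starting from transient state s. Then h(state 1) = 1 and h(state 2) = 0. By first-step analysis:
h(state 4) = 0.22·h(state 4) + 0.23·h(state 5) + 0.21·0 + 0.34·1
h(state 5) = 0.27·h(state 4) + 0.21·h(state 5) + 0.22·0 + 0.3·1
Solving: h(state 4) = 0.6093, h(state 5) = 0.5880.
Starting from state 5, the probability is 0.5880.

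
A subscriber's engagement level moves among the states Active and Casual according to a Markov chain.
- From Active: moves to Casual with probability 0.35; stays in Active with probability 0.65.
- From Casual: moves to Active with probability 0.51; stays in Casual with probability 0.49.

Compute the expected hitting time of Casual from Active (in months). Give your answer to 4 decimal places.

Let t(s) be the expected number of months to first reach Casual from state s, with t(Casual) = 0. Conditioning on the first month:
t(Active) = 1 + 0.65·t(Active)
Solving: t(Active) = 2.8571.
Expected months from Active to Casual: 2.8571.

2.8571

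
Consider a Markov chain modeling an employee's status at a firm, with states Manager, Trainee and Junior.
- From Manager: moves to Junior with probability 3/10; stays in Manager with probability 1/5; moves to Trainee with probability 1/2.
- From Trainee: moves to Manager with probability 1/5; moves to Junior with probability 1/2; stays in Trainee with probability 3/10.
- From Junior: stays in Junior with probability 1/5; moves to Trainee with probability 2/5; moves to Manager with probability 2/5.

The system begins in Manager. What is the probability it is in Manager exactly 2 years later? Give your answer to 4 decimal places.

Sum over the intermediate state after 1 year:
P = P(Manager→Manager)·P(Manager→Manager) + P(Manager→Trainee)·P(Trainee→Manager) + P(Manager→Junior)·P(Junior→Manager)
  = 0.2×0.2 + 0.5×0.2 + 0.3×0.4
  = 0.0400 + 0.1000 + 0.1200 = 0.2600

0.2600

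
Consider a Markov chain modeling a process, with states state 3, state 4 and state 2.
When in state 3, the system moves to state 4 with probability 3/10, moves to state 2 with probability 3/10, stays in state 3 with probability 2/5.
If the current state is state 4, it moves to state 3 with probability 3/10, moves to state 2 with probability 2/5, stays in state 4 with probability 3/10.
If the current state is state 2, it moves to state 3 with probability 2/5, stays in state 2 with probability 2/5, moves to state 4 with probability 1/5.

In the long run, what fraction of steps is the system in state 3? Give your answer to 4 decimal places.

0.3736

Let the stationary distribution be π with π = πP and π_1 + π_2 + π_3 = 1.
π_1 = 0.4·π_1 + 0.3·π_2 + 0.4·π_3
π_2 = 0.3·π_1 + 0.3·π_2 + 0.2·π_3
Solving with the normalization constraint gives π = (0.3736, 0.2637, 0.3626).
So the stationary probability of state 3 is 0.3736.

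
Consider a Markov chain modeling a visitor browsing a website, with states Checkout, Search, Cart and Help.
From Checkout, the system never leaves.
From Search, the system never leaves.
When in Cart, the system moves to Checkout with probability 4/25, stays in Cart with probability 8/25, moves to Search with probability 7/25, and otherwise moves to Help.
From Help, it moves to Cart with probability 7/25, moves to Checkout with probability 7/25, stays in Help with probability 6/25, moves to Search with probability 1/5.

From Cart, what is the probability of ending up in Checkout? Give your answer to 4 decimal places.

0.4199

Let h(s) be the probability of absorption at Checkout starting from transient state s. Then h(Checkout) = 1 and h(Search) = 0. By first-step analysis:
h(Cart) = 0.16·1 + 0.28·0 + 0.32·h(Cart) + 0.24·h(Help)
h(Help) = 0.28·1 + 0.2·0 + 0.28·h(Cart) + 0.24·h(Help)
Solving: h(Cart) = 0.4199, h(Help) = 0.5231.
Starting from Cart, the probability is 0.4199.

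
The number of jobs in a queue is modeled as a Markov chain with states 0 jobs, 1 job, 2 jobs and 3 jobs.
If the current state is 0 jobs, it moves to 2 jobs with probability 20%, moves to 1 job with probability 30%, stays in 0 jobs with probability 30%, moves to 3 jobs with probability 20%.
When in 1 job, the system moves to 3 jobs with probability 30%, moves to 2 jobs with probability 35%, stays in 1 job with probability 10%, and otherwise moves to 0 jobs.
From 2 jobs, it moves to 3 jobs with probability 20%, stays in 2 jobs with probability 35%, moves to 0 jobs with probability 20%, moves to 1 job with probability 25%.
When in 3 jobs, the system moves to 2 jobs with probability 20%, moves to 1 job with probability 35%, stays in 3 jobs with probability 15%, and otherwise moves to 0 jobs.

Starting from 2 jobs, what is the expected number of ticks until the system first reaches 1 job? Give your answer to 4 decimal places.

Let t(s) be the expected number of ticks to first reach 1 job from state s, with t(1 job) = 0. Conditioning on the first tick:
t(0 jobs) = 1 + 0.3·t(0 jobs) + 0.2·t(2 jobs) + 0.2·t(3 jobs)
t(2 jobs) = 1 + 0.2·t(0 jobs) + 0.35·t(2 jobs) + 0.2·t(3 jobs)
t(3 jobs) = 1 + 0.3·t(0 jobs) + 0.2·t(2 jobs) + 0.15·t(3 jobs)
Solving: t(0 jobs) = 3.3584, t(2 jobs) = 3.5560, t(3 jobs) = 3.1985.
Expected ticks from 2 jobs to 1 job: 3.5560.

3.5560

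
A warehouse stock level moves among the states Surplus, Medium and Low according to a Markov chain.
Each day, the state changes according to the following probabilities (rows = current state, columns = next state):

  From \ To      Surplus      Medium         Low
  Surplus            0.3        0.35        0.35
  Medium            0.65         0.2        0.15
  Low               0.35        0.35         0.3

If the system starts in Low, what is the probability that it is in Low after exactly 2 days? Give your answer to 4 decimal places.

0.2650

Sum over the intermediate state after 1 day:
P = P(Low→Surplus)·P(Surplus→Low) + P(Low→Medium)·P(Medium→Low) + P(Low→Low)·P(Low→Low)
  = 0.35×0.35 + 0.35×0.15 + 0.3×0.3
  = 0.1225 + 0.0525 + 0.0900 = 0.2650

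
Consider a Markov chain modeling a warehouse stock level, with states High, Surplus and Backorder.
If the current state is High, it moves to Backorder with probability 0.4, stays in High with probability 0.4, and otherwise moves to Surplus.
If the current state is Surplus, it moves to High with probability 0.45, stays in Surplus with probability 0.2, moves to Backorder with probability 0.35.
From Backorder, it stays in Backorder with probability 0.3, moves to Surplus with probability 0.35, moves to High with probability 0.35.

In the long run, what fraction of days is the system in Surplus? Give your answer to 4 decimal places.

Let the stationary distribution be π with π = πP and π_1 + π_2 + π_3 = 1.
π_1 = 0.4·π_1 + 0.45·π_2 + 0.35·π_3
π_2 = 0.2·π_1 + 0.2·π_2 + 0.35·π_3
Solving with the normalization constraint gives π = (0.3950, 0.2528, 0.3521).
So the stationary probability of Surplus is 0.2528.

0.2528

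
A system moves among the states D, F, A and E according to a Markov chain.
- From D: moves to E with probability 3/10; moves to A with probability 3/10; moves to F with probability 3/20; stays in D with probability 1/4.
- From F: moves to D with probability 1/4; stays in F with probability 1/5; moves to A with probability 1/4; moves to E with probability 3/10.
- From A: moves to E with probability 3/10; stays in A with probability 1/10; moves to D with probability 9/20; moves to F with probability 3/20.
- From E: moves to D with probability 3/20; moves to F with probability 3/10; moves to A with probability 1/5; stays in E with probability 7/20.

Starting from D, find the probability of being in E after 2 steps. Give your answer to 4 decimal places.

Propagate the distribution vector 2 steps from D.
After 0 steps: (1.0000, 0.0000, 0.0000, 0.0000)
After 1 step: (0.2500, 0.1500, 0.3000, 0.3000)
After 2 steps: (0.2800, 0.2025, 0.2025, 0.3150)
P(in E after 2 steps) = 0.3150

0.3150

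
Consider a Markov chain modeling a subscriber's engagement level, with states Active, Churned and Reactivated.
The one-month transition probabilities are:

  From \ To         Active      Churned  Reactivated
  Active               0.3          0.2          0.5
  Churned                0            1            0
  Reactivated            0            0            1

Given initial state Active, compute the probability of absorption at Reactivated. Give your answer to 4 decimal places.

0.7143

Let h(s) be the probability of absorption at Reactivated starting from transient state s. Then h(Reactivated) = 1 and h(Churned) = 0. By first-step analysis:
h(Active) = 0.3·h(Active) + 0.2·0 + 0.5·1
Solving: h(Active) = 0.7143.
Starting from Active, the probability is 0.7143.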